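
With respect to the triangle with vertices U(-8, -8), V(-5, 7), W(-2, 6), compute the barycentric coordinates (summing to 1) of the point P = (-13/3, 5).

(1/9, 5/9, 1/3)

Signed area of the reference triangle: [UVW] = ½·((-8)·(7−6) + (-5)·(6−(-8)) + (-2)·(-8−7)) = ½·(-8 − 70 + 30) = -24.
[PVW] = ½·((-13/3)·(7−6) + (-5)·(6−5) + (-2)·(5−7)) = ½·(-13/3 − 5 + 4) = -8/3, so the U-coordinate is (-8/3)/(-24) = 1/9.
[UPW] = ½·((-8)·(5−6) + (-13/3)·(6−(-8)) + (-2)·(-8−5)) = ½·(8 − 182/3 + 26) = -40/3, so the V-coordinate is 5/9.
[UVP] = ½·((-8)·(7−5) + (-5)·(5−(-8)) + (-13/3)·(-8−7)) = ½·(-16 − 65 + 65) = -8, so the W-coordinate is 1/3.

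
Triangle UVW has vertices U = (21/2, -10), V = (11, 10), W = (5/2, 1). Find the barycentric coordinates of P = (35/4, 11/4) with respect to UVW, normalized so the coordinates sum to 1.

(1/4, 1/2, 1/4)

Signed area of the reference triangle: [UVW] = ½·((21/2)·(10−1) + 11·(1−(-10)) + (5/2)·(-10−10)) = ½·(189/2 + 121 − 50) = 331/4.
[PVW] = ½·((35/4)·(10−1) + 11·(1−(11/4)) + (5/2)·(11/4−10)) = ½·(315/4 − 77/4 − 145/8) = 331/16, so the U-coordinate is (331/16)/(331/4) = 1/4.
[UPW] = ½·((21/2)·(11/4−1) + (35/4)·(1−(-10)) + (5/2)·(-10−(11/4))) = ½·(147/8 + 385/4 − 255/8) = 331/8, so the V-coordinate is 1/2.
[UVP] = ½·((21/2)·(10−(11/4)) + 11·(11/4−(-10)) + (35/4)·(-10−10)) = ½·(609/8 + 561/4 − 175) = 331/16, so the W-coordinate is 1/4.
Check: 1/4 + 1/2 + 1/4 = 1.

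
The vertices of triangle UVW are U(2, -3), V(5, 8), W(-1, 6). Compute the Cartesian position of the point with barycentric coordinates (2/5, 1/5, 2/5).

(7/5, 14/5)

P = (2/5)·U + (1/5)·V + (2/5)·W.
x-coordinate: (2/5)·2 + (1/5)·5 + (2/5)·(-1) = 7/5.
y-coordinate: (2/5)·(-3) + (1/5)·8 + (2/5)·6 = 14/5.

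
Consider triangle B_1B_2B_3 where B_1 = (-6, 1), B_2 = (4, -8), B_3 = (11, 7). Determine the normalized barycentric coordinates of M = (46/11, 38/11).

Signed area of the reference triangle: [B_1B_2B_3] = ½·((-6)·(-8−7) + 4·(7−1) + 11·(1−(-8))) = ½·(90 + 24 + 99) = 213/2.
[MB_2B_3] = ½·((46/11)·(-8−7) + 4·(7−(38/11)) + 11·(38/11−(-8))) = ½·(-690/11 + 156/11 + 126) = 426/11, so the B_1-coordinate is (426/11)/(213/2) = 4/11.
[B_1MB_3] = ½·((-6)·(38/11−7) + (46/11)·(7−1) + 11·(1−(38/11))) = ½·(234/11 + 276/11 − 27) = 213/22, so the B_2-coordinate is 1/11.
[B_1B_2M] = ½·((-6)·(-8−(38/11)) + 4·(38/11−1) + (46/11)·(1−(-8))) = ½·(756/11 + 108/11 + 414/11) = 639/11, so the B_3-coordinate is 6/11.

(4/11, 1/11, 6/11)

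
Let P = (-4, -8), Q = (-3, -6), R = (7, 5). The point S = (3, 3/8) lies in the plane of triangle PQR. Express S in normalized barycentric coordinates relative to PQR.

(1/4, 1/8, 5/8)

Signed area of the reference triangle: [PQR] = ½·((-4)·(-6−5) + (-3)·(5−(-8)) + 7·(-8−(-6))) = ½·(44 − 39 − 14) = -9/2.
[SQR] = ½·(3·(-6−5) + (-3)·(5−(3/8)) + 7·(3/8−(-6))) = ½·(-33 − 111/8 + 357/8) = -9/8, so the P-coordinate is (-9/8)/(-9/2) = 1/4.
[PSR] = ½·((-4)·(3/8−5) + 3·(5−(-8)) + 7·(-8−(3/8))) = ½·(37/2 + 39 − 469/8) = -9/16, so the Q-coordinate is 1/8.
[PQS] = ½·((-4)·(-6−(3/8)) + (-3)·(3/8−(-8)) + 3·(-8−(-6))) = ½·(51/2 − 201/8 − 6) = -45/16, so the R-coordinate is 5/8.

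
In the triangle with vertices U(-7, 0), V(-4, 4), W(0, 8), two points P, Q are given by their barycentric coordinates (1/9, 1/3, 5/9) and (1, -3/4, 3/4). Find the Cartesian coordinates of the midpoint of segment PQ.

Barycentric coordinates of the midpoint are the average: (5/9, -5/24, 47/72).
Converting: (5/9)·U + (-5/24)·V + (47/72)·W = (-55/18, 79/18).

(-55/18, 79/18)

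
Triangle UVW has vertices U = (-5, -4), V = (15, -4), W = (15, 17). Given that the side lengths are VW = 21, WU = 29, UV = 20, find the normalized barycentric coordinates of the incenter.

(3/10, 29/70, 2/7)

The incenter has barycentric coordinates proportional to the opposite side lengths: (21 : 29 : 20).
Normalizing by 21+29+20 = 70 gives (3/10, 29/70, 2/7).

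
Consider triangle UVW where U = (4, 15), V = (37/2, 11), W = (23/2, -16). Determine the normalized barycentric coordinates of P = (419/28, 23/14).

Signed area of the reference triangle: [UVW] = ½·(4·(11−(-16)) + (37/2)·(-16−15) + (23/2)·(15−11)) = ½·(108 − 1147/2 + 46) = -839/4.
[PVW] = ½·((419/28)·(11−(-16)) + (37/2)·(-16−(23/14)) + (23/2)·(23/14−11)) = ½·(11313/28 − 9139/28 − 3013/28) = -839/56, so the U-coordinate is (-839/56)/(-839/4) = 1/14.
[UPW] = ½·(4·(23/14−(-16)) + (419/28)·(-16−15) + (23/2)·(15−(23/14))) = ½·(494/7 − 12989/28 + 4301/28) = -839/7, so the V-coordinate is 4/7.
[UVP] = ½·(4·(11−(23/14)) + (37/2)·(23/14−15) + (419/28)·(15−11)) = ½·(262/7 − 6919/28 + 419/7) = -4195/56, so the W-coordinate is 5/14.
Check: 1/14 + 4/7 + 5/14 = 1.

(1/14, 4/7, 5/14)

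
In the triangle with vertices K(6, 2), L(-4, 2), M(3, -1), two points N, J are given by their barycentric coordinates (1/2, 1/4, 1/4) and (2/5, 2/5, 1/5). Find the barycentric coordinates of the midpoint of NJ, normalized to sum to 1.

Since both coordinate triples sum to 1, the midpoint's barycentrics are the componentwise average.
(1/2+2/5)/2 = 9/20; similarly 13/40 and 9/40.

(9/20, 13/40, 9/40)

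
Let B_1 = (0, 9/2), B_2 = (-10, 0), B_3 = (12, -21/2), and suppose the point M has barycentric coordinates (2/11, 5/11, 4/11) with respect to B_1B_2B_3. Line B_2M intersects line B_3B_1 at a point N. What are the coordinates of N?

(8, -11/2)

Line B_2M meets B_3B_1 where the B_2-coordinate vanishes; zeroing M's B_2-weight and renormalizing leaves B_3, B_1-weights 4/11 : 2/11 → (2/3, 1/3).
So N = (2/3)·B_3 + (1/3)·B_1 = (8, -11/2).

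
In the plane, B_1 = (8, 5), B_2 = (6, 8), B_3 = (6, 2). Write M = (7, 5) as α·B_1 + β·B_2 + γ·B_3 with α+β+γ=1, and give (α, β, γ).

(1/2, 1/4, 1/4)

Signed area of the reference triangle: [B_1B_2B_3] = ½·(8·(8−2) + 6·(2−5) + 6·(5−8)) = ½·(48 − 18 − 18) = 6.
[MB_2B_3] = ½·(7·(8−2) + 6·(2−5) + 6·(5−8)) = ½·(42 − 18 − 18) = 3, so the B_1-coordinate is 3/6 = 1/2.
[B_1MB_3] = ½·(8·(5−2) + 7·(2−5) + 6·(5−5)) = ½·(24 − 21 + 0) = 3/2, so the B_2-coordinate is 1/4.
[B_1B_2M] = ½·(8·(8−5) + 6·(5−5) + 7·(5−8)) = ½·(24 + 0 − 21) = 3/2, so the B_3-coordinate is 1/4.
Check: 1/2 + 1/4 + 1/4 = 1.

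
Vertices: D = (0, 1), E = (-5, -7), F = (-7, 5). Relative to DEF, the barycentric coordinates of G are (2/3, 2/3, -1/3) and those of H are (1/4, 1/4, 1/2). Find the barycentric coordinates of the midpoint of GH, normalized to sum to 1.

Since both coordinate triples sum to 1, the midpoint's barycentrics are the componentwise average.
(2/3+1/4)/2 = 11/24; similarly 11/24 and 1/12.

(11/24, 11/24, 1/12)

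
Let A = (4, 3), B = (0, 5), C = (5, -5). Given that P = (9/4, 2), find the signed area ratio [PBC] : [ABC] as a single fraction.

[ABC] = ½·(4·(5−(-5)) + 0·(-5−3) + 5·(3−5)) = ½·(40 + 0 − 10) = 15.
[PBC] = ½·((9/4)·(5−(-5)) + 0·(-5−2) + 5·(2−5)) = ½·(45/2 + 0 − 15) = 15/4, so the ratio is (15/4)/15 = 1/4.

1/4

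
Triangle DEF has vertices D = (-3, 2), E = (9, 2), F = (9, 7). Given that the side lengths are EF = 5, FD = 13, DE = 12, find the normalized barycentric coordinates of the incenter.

(1/6, 13/30, 2/5)

The incenter has barycentric coordinates proportional to the opposite side lengths: (5 : 13 : 12).
Normalizing by 5+13+12 = 30 gives (1/6, 13/30, 2/5).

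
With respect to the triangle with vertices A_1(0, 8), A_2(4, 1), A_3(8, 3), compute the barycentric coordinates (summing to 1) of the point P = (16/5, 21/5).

Signed area of the reference triangle: [A_1A_2A_3] = ½·(0·(1−3) + 4·(3−8) + 8·(8−1)) = ½·(0 − 20 + 56) = 18.
[PA_2A_3] = ½·((16/5)·(1−3) + 4·(3−(21/5)) + 8·(21/5−1)) = ½·(-32/5 − 24/5 + 128/5) = 36/5, so the A_1-coordinate is (36/5)/18 = 2/5.
[A_1PA_3] = ½·(0·(21/5−3) + (16/5)·(3−8) + 8·(8−(21/5))) = ½·(0 − 16 + 152/5) = 36/5, so the A_2-coordinate is 2/5.
[A_1A_2P] = ½·(0·(1−(21/5)) + 4·(21/5−8) + (16/5)·(8−1)) = ½·(0 − 76/5 + 112/5) = 18/5, so the A_3-coordinate is 1/5.
Check: 2/5 + 2/5 + 1/5 = 1.

(2/5, 2/5, 1/5)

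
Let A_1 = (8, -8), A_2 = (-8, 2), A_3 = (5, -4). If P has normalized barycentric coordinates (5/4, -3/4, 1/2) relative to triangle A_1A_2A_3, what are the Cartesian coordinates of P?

(37/2, -27/2)

P = (5/4)·A_1 + (-3/4)·A_2 + (1/2)·A_3.
x-coordinate: (5/4)·8 + (-3/4)·(-8) + (1/2)·5 = 37/2.
y-coordinate: (5/4)·(-8) + (-3/4)·2 + (1/2)·(-4) = -27/2.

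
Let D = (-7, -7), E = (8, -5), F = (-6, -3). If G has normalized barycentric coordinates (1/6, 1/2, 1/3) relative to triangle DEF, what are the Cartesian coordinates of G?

G = (1/6)·D + (1/2)·E + (1/3)·F.
x-coordinate: (1/6)·(-7) + (1/2)·8 + (1/3)·(-6) = 5/6.
y-coordinate: (1/6)·(-7) + (1/2)·(-5) + (1/3)·(-3) = -14/3.

(5/6, -14/3)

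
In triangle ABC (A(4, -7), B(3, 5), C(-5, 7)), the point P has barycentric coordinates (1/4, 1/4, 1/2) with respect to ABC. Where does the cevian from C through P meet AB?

Line CP meets AB where the C-coordinate vanishes; zeroing P's C-weight and renormalizing leaves A, B-weights 1/4 : 1/4 → (1/2, 1/2).
So Q = (1/2)·A + (1/2)·B = (7/2, -1).

(7/2, -1)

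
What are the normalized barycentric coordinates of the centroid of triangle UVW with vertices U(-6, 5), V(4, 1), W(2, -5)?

(1/3, 1/3, 1/3)

The centroid is the average of the vertices, so each weight is 1/3.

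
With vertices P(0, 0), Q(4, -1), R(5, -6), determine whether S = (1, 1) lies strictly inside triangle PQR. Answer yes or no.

no

Barycentric coordinates of S: (13/19, 11/19, -5/19).
The three coordinates are positive, positive, negative; a point is interior exactly when all three are positive.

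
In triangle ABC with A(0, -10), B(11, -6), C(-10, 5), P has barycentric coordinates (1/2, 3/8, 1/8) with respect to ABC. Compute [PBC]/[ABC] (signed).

1/2

The signed ratio [PBC]/[ABC] equals the barycentric coordinate of P at vertex A, which is 1/2.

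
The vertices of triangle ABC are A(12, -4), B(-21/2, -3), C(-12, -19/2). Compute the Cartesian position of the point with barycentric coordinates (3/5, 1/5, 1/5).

(27/10, -49/10)

P = (3/5)·A + (1/5)·B + (1/5)·C.
x-coordinate: (3/5)·12 + (1/5)·(-21/2) + (1/5)·(-12) = 27/10.
y-coordinate: (3/5)·(-4) + (1/5)·(-3) + (1/5)·(-19/2) = -49/10.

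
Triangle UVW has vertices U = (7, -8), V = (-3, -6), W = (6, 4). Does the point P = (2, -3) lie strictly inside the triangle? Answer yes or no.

yes

Barycentric coordinates of P: (23/118, 55/118, 20/59).
The three coordinates are positive, positive, positive; a point is interior exactly when all three are positive.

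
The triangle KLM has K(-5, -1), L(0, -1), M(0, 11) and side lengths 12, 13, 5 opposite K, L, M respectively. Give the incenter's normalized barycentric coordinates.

(2/5, 13/30, 1/6)

The incenter has barycentric coordinates proportional to the opposite side lengths: (12 : 13 : 5).
Normalizing by 12+13+5 = 30 gives (2/5, 13/30, 1/6).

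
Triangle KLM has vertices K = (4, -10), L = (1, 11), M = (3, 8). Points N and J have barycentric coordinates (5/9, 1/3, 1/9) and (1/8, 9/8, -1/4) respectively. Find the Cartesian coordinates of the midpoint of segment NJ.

Barycentric coordinates of the midpoint are the average: (49/144, 35/48, -5/72).
Converting: (49/144)·K + (35/48)·L + (-5/72)·M = (271/144, 65/16).

(271/144, 65/16)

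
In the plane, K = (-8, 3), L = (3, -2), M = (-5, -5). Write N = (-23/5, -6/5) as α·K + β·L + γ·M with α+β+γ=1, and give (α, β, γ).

(2/5, 1/5, 2/5)

Signed area of the reference triangle: [KLM] = ½·((-8)·(-2−(-5)) + 3·(-5−3) + (-5)·(3−(-2))) = ½·(-24 − 24 − 25) = -73/2.
[NLM] = ½·((-23/5)·(-2−(-5)) + 3·(-5−(-6/5)) + (-5)·(-6/5−(-2))) = ½·(-69/5 − 57/5 − 4) = -73/5, so the K-coordinate is (-73/5)/(-73/2) = 2/5.
[KNM] = ½·((-8)·(-6/5−(-5)) + (-23/5)·(-5−3) + (-5)·(3−(-6/5))) = ½·(-152/5 + 184/5 − 21) = -73/10, so the L-coordinate is 1/5.
[KLN] = ½·((-8)·(-2−(-6/5)) + 3·(-6/5−3) + (-23/5)·(3−(-2))) = ½·(32/5 − 63/5 − 23) = -73/5, so the M-coordinate is 2/5.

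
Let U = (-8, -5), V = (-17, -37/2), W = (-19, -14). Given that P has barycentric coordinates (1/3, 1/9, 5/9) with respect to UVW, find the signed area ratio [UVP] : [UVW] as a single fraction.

The signed ratio [UVP]/[UVW] equals the barycentric coordinate of P at vertex W, which is 5/9.

5/9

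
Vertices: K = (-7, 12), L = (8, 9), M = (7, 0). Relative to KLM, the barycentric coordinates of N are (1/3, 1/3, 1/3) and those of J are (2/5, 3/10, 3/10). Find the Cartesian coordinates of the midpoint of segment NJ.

Barycentric coordinates of the midpoint are the average: (11/30, 19/60, 19/60).
Converting: (11/30)·K + (19/60)·L + (19/60)·M = (131/60, 29/4).

(131/60, 29/4)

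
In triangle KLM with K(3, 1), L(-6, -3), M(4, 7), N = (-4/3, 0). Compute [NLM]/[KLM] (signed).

[KLM] = ½·(3·(-3−7) + (-6)·(7−1) + 4·(1−(-3))) = ½·(-30 − 36 + 16) = -25.
[NLM] = ½·((-4/3)·(-3−7) + (-6)·(7−0) + 4·(0−(-3))) = ½·(40/3 − 42 + 12) = -25/3, so the ratio is (-25/3)/(-25) = 1/3.

1/3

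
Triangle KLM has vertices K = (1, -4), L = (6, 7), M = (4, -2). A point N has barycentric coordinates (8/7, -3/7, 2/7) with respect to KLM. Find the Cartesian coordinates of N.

(-2/7, -57/7)

N = (8/7)·K + (-3/7)·L + (2/7)·M.
x-coordinate: (8/7)·1 + (-3/7)·6 + (2/7)·4 = -2/7.
y-coordinate: (8/7)·(-4) + (-3/7)·7 + (2/7)·(-2) = -57/7.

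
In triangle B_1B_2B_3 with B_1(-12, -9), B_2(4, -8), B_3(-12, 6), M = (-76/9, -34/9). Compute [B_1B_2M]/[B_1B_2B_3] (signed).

[B_1B_2B_3] = ½·((-12)·(-8−6) + 4·(6−(-9)) + (-12)·(-9−(-8))) = ½·(168 + 60 + 12) = 120.
[B_1B_2M] = ½·((-12)·(-8−(-34/9)) + 4·(-34/9−(-9)) + (-76/9)·(-9−(-8))) = ½·(152/3 + 188/9 + 76/9) = 40, so the ratio is 40/120 = 1/3.

1/3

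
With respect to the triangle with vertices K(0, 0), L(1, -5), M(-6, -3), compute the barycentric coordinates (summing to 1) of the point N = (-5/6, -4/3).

Signed area of the reference triangle: [KLM] = ½·(0·(-5−(-3)) + 1·(-3−0) + (-6)·(0−(-5))) = ½·(0 − 3 − 30) = -33/2.
[NLM] = ½·((-5/6)·(-5−(-3)) + 1·(-3−(-4/3)) + (-6)·(-4/3−(-5))) = ½·(5/3 − 5/3 − 22) = -11, so the K-coordinate is (-11)/(-33/2) = 2/3.
[KNM] = ½·(0·(-4/3−(-3)) + (-5/6)·(-3−0) + (-6)·(0−(-4/3))) = ½·(0 + 5/2 − 8) = -11/4, so the L-coordinate is 1/6.
[KLN] = ½·(0·(-5−(-4/3)) + 1·(-4/3−0) + (-5/6)·(0−(-5))) = ½·(0 − 4/3 − 25/6) = -11/4, so the M-coordinate is 1/6.
Check: 2/3 + 1/6 + 1/6 = 1.

(2/3, 1/6, 1/6)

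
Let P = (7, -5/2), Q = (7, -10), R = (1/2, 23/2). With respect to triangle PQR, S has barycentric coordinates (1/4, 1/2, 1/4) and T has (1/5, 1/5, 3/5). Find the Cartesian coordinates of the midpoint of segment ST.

Barycentric coordinates of the midpoint are the average: (9/40, 7/20, 17/40).
Converting: (9/40)·P + (7/20)·Q + (17/40)·R = (339/80, 33/40).

(339/80, 33/40)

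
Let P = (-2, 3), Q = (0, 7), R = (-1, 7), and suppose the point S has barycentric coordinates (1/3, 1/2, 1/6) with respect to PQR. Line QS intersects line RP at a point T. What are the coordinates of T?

Line QS meets RP where the Q-coordinate vanishes; zeroing S's Q-weight and renormalizing leaves R, P-weights 1/6 : 1/3 → (1/3, 2/3).
So T = (1/3)·R + (2/3)·P = (-5/3, 13/3).

(-5/3, 13/3)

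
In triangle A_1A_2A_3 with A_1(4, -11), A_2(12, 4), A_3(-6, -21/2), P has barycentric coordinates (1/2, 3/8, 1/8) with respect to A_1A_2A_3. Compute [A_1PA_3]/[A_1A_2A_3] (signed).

The signed ratio [A_1PA_3]/[A_1A_2A_3] equals the barycentric coordinate of P at vertex A_2, which is 3/8.

3/8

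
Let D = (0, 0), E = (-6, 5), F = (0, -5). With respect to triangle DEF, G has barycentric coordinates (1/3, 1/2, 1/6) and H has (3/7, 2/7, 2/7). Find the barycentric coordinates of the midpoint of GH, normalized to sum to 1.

(8/21, 11/28, 19/84)

Since both coordinate triples sum to 1, the midpoint's barycentrics are the componentwise average.
(1/3+3/7)/2 = 8/21; similarly 11/28 and 19/84.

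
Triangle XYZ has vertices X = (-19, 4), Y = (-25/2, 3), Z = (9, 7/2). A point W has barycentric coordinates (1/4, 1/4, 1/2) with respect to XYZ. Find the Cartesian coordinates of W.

W = (1/4)·X + (1/4)·Y + (1/2)·Z.
x-coordinate: (1/4)·(-19) + (1/4)·(-25/2) + (1/2)·9 = -27/8.
y-coordinate: (1/4)·4 + (1/4)·3 + (1/2)·(7/2) = 7/2.

(-27/8, 7/2)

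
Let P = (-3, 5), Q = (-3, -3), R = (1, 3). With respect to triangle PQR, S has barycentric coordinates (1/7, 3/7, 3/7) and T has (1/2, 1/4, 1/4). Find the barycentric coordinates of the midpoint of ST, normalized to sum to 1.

Since both coordinate triples sum to 1, the midpoint's barycentrics are the componentwise average.
(1/7+1/2)/2 = 9/28; similarly 19/56 and 19/56.

(9/28, 19/56, 19/56)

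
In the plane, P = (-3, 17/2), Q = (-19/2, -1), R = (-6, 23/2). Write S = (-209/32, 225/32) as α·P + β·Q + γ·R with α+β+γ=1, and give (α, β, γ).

Signed area of the reference triangle: [PQR] = ½·((-3)·(-1−(23/2)) + (-19/2)·(23/2−(17/2)) + (-6)·(17/2−(-1))) = ½·(75/2 − 57/2 − 57) = -24.
[SQR] = ½·((-209/32)·(-1−(23/2)) + (-19/2)·(23/2−(225/32)) + (-6)·(225/32−(-1))) = ½·(5225/64 − 2717/64 − 771/16) = -9/2, so the P-coordinate is (-9/2)/(-24) = 3/16.
[PSR] = ½·((-3)·(225/32−(23/2)) + (-209/32)·(23/2−(17/2)) + (-6)·(17/2−(225/32))) = ½·(429/32 − 627/32 − 141/16) = -15/2, so the Q-coordinate is 5/16.
[PQS] = ½·((-3)·(-1−(225/32)) + (-19/2)·(225/32−(17/2)) + (-209/32)·(17/2−(-1))) = ½·(771/32 + 893/64 − 3971/64) = -12, so the R-coordinate is 1/2.

(3/16, 5/16, 1/2)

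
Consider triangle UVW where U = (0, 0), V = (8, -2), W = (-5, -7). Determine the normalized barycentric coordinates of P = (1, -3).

Signed area of the reference triangle: [UVW] = ½·(0·(-2−(-7)) + 8·(-7−0) + (-5)·(0−(-2))) = ½·(0 − 56 − 10) = -33.
[PVW] = ½·(1·(-2−(-7)) + 8·(-7−(-3)) + (-5)·(-3−(-2))) = ½·(5 − 32 + 5) = -11, so the U-coordinate is (-11)/(-33) = 1/3.
[UPW] = ½·(0·(-3−(-7)) + 1·(-7−0) + (-5)·(0−(-3))) = ½·(0 − 7 − 15) = -11, so the V-coordinate is 1/3.
[UVP] = ½·(0·(-2−(-3)) + 8·(-3−0) + 1·(0−(-2))) = ½·(0 − 24 + 2) = -11, so the W-coordinate is 1/3.
Check: 1/3 + 1/3 + 1/3 = 1.

(1/3, 1/3, 1/3)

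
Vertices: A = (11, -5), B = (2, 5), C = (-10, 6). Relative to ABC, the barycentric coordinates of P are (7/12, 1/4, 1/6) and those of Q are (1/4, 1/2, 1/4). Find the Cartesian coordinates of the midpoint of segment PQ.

Barycentric coordinates of the midpoint are the average: (5/12, 3/8, 5/24).
Converting: (5/12)·A + (3/8)·B + (5/24)·C = (13/4, 25/24).

(13/4, 25/24)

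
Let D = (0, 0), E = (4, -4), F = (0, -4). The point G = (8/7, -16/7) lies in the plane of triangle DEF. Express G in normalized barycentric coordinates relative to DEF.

(3/7, 2/7, 2/7)

Signed area of the reference triangle: [DEF] = ½·(0·(-4−(-4)) + 4·(-4−0) + 0·(0−(-4))) = ½·(0 − 16 + 0) = -8.
[GEF] = ½·((8/7)·(-4−(-4)) + 4·(-4−(-16/7)) + 0·(-16/7−(-4))) = ½·(0 − 48/7 + 0) = -24/7, so the D-coordinate is (-24/7)/(-8) = 3/7.
[DGF] = ½·(0·(-16/7−(-4)) + (8/7)·(-4−0) + 0·(0−(-16/7))) = ½·(0 − 32/7 + 0) = -16/7, so the E-coordinate is 2/7.
[DEG] = ½·(0·(-4−(-16/7)) + 4·(-16/7−0) + (8/7)·(0−(-4))) = ½·(0 − 64/7 + 32/7) = -16/7, so the F-coordinate is 2/7.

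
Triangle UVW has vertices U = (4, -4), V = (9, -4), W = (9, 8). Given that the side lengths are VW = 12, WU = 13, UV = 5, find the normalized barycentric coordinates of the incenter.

(2/5, 13/30, 1/6)

The incenter has barycentric coordinates proportional to the opposite side lengths: (12 : 13 : 5).
Normalizing by 12+13+5 = 30 gives (2/5, 13/30, 1/6).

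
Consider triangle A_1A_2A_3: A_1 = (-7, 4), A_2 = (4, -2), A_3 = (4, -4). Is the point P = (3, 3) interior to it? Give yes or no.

Barycentric coordinates of P: (1/11, 69/22, -49/22).
The three coordinates are positive, positive, negative; a point is interior exactly when all three are positive.

no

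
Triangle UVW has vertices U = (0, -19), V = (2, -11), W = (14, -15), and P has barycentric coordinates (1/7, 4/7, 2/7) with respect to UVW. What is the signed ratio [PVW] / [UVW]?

1/7

The signed ratio [PVW]/[UVW] equals the barycentric coordinate of P at vertex U, which is 1/7.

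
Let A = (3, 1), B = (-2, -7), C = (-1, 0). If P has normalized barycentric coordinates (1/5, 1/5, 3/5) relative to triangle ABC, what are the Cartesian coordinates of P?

P = (1/5)·A + (1/5)·B + (3/5)·C.
x-coordinate: (1/5)·3 + (1/5)·(-2) + (3/5)·(-1) = -2/5.
y-coordinate: (1/5)·1 + (1/5)·(-7) + (3/5)·0 = -6/5.

(-2/5, -6/5)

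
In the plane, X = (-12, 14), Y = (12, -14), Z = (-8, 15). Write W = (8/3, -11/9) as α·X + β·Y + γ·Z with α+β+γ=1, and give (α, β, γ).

(1/9, 5/9, 1/3)

Signed area of the reference triangle: [XYZ] = ½·((-12)·(-14−15) + 12·(15−14) + (-8)·(14−(-14))) = ½·(348 + 12 − 224) = 68.
[WYZ] = ½·((8/3)·(-14−15) + 12·(15−(-11/9)) + (-8)·(-11/9−(-14))) = ½·(-232/3 + 584/3 − 920/9) = 68/9, so the X-coordinate is (68/9)/68 = 1/9.
[XWZ] = ½·((-12)·(-11/9−15) + (8/3)·(15−14) + (-8)·(14−(-11/9))) = ½·(584/3 + 8/3 − 1096/9) = 340/9, so the Y-coordinate is 5/9.
[XYW] = ½·((-12)·(-14−(-11/9)) + 12·(-11/9−14) + (8/3)·(14−(-14))) = ½·(460/3 − 548/3 + 224/3) = 68/3, so the Z-coordinate is 1/3.
Check: 1/9 + 5/9 + 1/3 = 1.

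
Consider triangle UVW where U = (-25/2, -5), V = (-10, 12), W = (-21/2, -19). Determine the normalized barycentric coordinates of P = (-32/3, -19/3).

(1/6, 1/3, 1/2)

Signed area of the reference triangle: [UVW] = ½·((-25/2)·(12−(-19)) + (-10)·(-19−(-5)) + (-21/2)·(-5−12)) = ½·(-775/2 + 140 + 357/2) = -69/2.
[PVW] = ½·((-32/3)·(12−(-19)) + (-10)·(-19−(-19/3)) + (-21/2)·(-19/3−12)) = ½·(-992/3 + 380/3 + 385/2) = -23/4, so the U-coordinate is (-23/4)/(-69/2) = 1/6.
[UPW] = ½·((-25/2)·(-19/3−(-19)) + (-32/3)·(-19−(-5)) + (-21/2)·(-5−(-19/3))) = ½·(-475/3 + 448/3 − 14) = -23/2, so the V-coordinate is 1/3.
[UVP] = ½·((-25/2)·(12−(-19/3)) + (-10)·(-19/3−(-5)) + (-32/3)·(-5−12)) = ½·(-1375/6 + 40/3 + 544/3) = -69/4, so the W-coordinate is 1/2.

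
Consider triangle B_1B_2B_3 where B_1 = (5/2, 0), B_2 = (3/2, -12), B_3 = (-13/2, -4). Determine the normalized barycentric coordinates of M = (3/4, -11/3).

(7/12, 1/4, 1/6)

Signed area of the reference triangle: [B_1B_2B_3] = ½·((5/2)·(-12−(-4)) + (3/2)·(-4−0) + (-13/2)·(0−(-12))) = ½·(-20 − 6 − 78) = -52.
[MB_2B_3] = ½·((3/4)·(-12−(-4)) + (3/2)·(-4−(-11/3)) + (-13/2)·(-11/3−(-12))) = ½·(-6 − 1/2 − 325/6) = -91/3, so the B_1-coordinate is (-91/3)/(-52) = 7/12.
[B_1MB_3] = ½·((5/2)·(-11/3−(-4)) + (3/4)·(-4−0) + (-13/2)·(0−(-11/3))) = ½·(5/6 − 3 − 143/6) = -13, so the B_2-coordinate is 1/4.
[B_1B_2M] = ½·((5/2)·(-12−(-11/3)) + (3/2)·(-11/3−0) + (3/4)·(0−(-12))) = ½·(-125/6 − 11/2 + 9) = -26/3, so the B_3-coordinate is 1/6.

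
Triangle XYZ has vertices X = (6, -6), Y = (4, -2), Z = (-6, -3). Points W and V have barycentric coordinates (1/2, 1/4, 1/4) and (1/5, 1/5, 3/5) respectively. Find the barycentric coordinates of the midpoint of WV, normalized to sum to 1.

(7/20, 9/40, 17/40)

Since both coordinate triples sum to 1, the midpoint's barycentrics are the componentwise average.
(1/2+1/5)/2 = 7/20; similarly 9/40 and 17/40.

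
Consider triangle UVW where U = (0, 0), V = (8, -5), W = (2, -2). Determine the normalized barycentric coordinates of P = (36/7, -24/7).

(1/7, 4/7, 2/7)

Signed area of the reference triangle: [UVW] = ½·(0·(-5−(-2)) + 8·(-2−0) + 2·(0−(-5))) = ½·(0 − 16 + 10) = -3.
[PVW] = ½·((36/7)·(-5−(-2)) + 8·(-2−(-24/7)) + 2·(-24/7−(-5))) = ½·(-108/7 + 80/7 + 22/7) = -3/7, so the U-coordinate is (-3/7)/(-3) = 1/7.
[UPW] = ½·(0·(-24/7−(-2)) + (36/7)·(-2−0) + 2·(0−(-24/7))) = ½·(0 − 72/7 + 48/7) = -12/7, so the V-coordinate is 4/7.
[UVP] = ½·(0·(-5−(-24/7)) + 8·(-24/7−0) + (36/7)·(0−(-5))) = ½·(0 − 192/7 + 180/7) = -6/7, so the W-coordinate is 2/7.
Check: 1/7 + 4/7 + 2/7 = 1.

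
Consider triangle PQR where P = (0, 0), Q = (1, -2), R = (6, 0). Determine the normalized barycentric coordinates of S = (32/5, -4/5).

Signed area of the reference triangle: [PQR] = ½·(0·(-2−0) + 1·(0−0) + 6·(0−(-2))) = ½·(0 + 0 + 12) = 6.
[SQR] = ½·((32/5)·(-2−0) + 1·(0−(-4/5)) + 6·(-4/5−(-2))) = ½·(-64/5 + 4/5 + 36/5) = -12/5, so the P-coordinate is (-12/5)/6 = -2/5.
[PSR] = ½·(0·(-4/5−0) + (32/5)·(0−0) + 6·(0−(-4/5))) = ½·(0 + 0 + 24/5) = 12/5, so the Q-coordinate is 2/5.
[PQS] = ½·(0·(-2−(-4/5)) + 1·(-4/5−0) + (32/5)·(0−(-2))) = ½·(0 − 4/5 + 64/5) = 6, so the R-coordinate is 1.

(-2/5, 2/5, 1)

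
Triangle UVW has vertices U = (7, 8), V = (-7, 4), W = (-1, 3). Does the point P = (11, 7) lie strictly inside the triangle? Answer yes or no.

Barycentric coordinates of P: (18/19, -14/19, 15/19).
The three coordinates are positive, negative, positive; a point is interior exactly when all three are positive.

no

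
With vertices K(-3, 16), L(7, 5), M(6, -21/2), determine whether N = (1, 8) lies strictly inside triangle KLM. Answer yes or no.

Barycentric coordinates of N: (48/83, 17/83, 18/83).
The three coordinates are positive, positive, positive; a point is interior exactly when all three are positive.

yes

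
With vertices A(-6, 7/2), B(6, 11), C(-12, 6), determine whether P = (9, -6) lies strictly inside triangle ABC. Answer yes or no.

Barycentric coordinates of P: (107/25, -13/50, -151/50).
The three coordinates are positive, negative, negative; a point is interior exactly when all three are positive.

no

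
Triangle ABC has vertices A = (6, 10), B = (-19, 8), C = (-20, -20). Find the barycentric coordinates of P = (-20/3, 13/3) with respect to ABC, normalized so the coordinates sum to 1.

(1/2, 1/3, 1/6)

Signed area of the reference triangle: [ABC] = ½·(6·(8−(-20)) + (-19)·(-20−10) + (-20)·(10−8)) = ½·(168 + 570 − 40) = 349.
[PBC] = ½·((-20/3)·(8−(-20)) + (-19)·(-20−(13/3)) + (-20)·(13/3−8)) = ½·(-560/3 + 1387/3 + 220/3) = 349/2, so the A-coordinate is (349/2)/349 = 1/2.
[APC] = ½·(6·(13/3−(-20)) + (-20/3)·(-20−10) + (-20)·(10−(13/3))) = ½·(146 + 200 − 340/3) = 349/3, so the B-coordinate is 1/3.
[ABP] = ½·(6·(8−(13/3)) + (-19)·(13/3−10) + (-20/3)·(10−8)) = ½·(22 + 323/3 − 40/3) = 349/6, so the C-coordinate is 1/6.
Check: 1/2 + 1/3 + 1/6 = 1.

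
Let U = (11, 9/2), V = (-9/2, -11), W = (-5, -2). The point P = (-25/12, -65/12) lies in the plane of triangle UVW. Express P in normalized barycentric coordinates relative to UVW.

Signed area of the reference triangle: [UVW] = ½·(11·(-11−(-2)) + (-9/2)·(-2−(9/2)) + (-5)·(9/2−(-11))) = ½·(-99 + 117/4 − 155/2) = -589/8.
[PVW] = ½·((-25/12)·(-11−(-2)) + (-9/2)·(-2−(-65/12)) + (-5)·(-65/12−(-11))) = ½·(75/4 − 123/8 − 335/12) = -589/48, so the U-coordinate is (-589/48)/(-589/8) = 1/6.
[UPW] = ½·(11·(-65/12−(-2)) + (-25/12)·(-2−(9/2)) + (-5)·(9/2−(-65/12))) = ½·(-451/12 + 325/24 − 595/12) = -589/16, so the V-coordinate is 1/2.
[UVP] = ½·(11·(-11−(-65/12)) + (-9/2)·(-65/12−(9/2)) + (-25/12)·(9/2−(-11))) = ½·(-737/12 + 357/8 − 775/24) = -589/24, so the W-coordinate is 1/3.
Check: 1/6 + 1/2 + 1/3 = 1.

(1/6, 1/2, 1/3)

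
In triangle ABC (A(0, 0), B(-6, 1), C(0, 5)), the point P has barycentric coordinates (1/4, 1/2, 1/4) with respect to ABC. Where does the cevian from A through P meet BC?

(-4, 7/3)

Line AP meets BC where the A-coordinate vanishes; zeroing P's A-weight and renormalizing leaves B, C-weights 1/2 : 1/4 → (2/3, 1/3).
So Q = (2/3)·B + (1/3)·C = (-4, 7/3).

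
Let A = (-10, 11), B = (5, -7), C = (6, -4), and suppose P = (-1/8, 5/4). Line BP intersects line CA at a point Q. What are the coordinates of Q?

Barycentric coordinates of P with respect to ABC: (3/8, 1/8, 1/2).
On side CA the B-coordinate is zero; dropping P's B-weight 1/8 and renormalizing the remaining 1/2 : 3/8 gives weights 4/7, 3/7 on C, A.
Q = (4/7)·(6, -4) + (3/7)·(-10, 11) = (-6/7, 17/7).

(-6/7, 17/7)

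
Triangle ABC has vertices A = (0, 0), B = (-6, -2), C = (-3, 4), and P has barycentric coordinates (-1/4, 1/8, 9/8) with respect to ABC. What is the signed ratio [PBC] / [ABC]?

-1/4

The signed ratio [PBC]/[ABC] equals the barycentric coordinate of P at vertex A, which is -1/4.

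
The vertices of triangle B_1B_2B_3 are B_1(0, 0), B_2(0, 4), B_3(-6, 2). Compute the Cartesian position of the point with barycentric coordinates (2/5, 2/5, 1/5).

(-6/5, 2)

M = (2/5)·B_1 + (2/5)·B_2 + (1/5)·B_3.
x-coordinate: (2/5)·0 + (2/5)·0 + (1/5)·(-6) = -6/5.
y-coordinate: (2/5)·0 + (2/5)·4 + (1/5)·2 = 2.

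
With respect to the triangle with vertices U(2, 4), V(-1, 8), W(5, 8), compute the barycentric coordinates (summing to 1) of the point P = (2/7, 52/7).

(1/7, 5/7, 1/7)

Signed area of the reference triangle: [UVW] = ½·(2·(8−8) + (-1)·(8−4) + 5·(4−8)) = ½·(0 − 4 − 20) = -12.
[PVW] = ½·((2/7)·(8−8) + (-1)·(8−(52/7)) + 5·(52/7−8)) = ½·(0 − 4/7 − 20/7) = -12/7, so the U-coordinate is (-12/7)/(-12) = 1/7.
[UPW] = ½·(2·(52/7−8) + (2/7)·(8−4) + 5·(4−(52/7))) = ½·(-8/7 + 8/7 − 120/7) = -60/7, so the V-coordinate is 5/7.
[UVP] = ½·(2·(8−(52/7)) + (-1)·(52/7−4) + (2/7)·(4−8)) = ½·(8/7 − 24/7 − 8/7) = -12/7, so the W-coordinate is 1/7.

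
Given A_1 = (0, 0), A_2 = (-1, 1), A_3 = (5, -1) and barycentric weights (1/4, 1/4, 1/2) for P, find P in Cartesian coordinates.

P = (1/4)·A_1 + (1/4)·A_2 + (1/2)·A_3.
x-coordinate: (1/4)·0 + (1/4)·(-1) + (1/2)·5 = 9/4.
y-coordinate: (1/4)·0 + (1/4)·1 + (1/2)·(-1) = -1/4.

(9/4, -1/4)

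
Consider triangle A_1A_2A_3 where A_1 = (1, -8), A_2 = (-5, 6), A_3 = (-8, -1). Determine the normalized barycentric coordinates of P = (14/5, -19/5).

(1, 3/5, -3/5)

Signed area of the reference triangle: [A_1A_2A_3] = ½·(1·(6−(-1)) + (-5)·(-1−(-8)) + (-8)·(-8−6)) = ½·(7 − 35 + 112) = 42.
[PA_2A_3] = ½·((14/5)·(6−(-1)) + (-5)·(-1−(-19/5)) + (-8)·(-19/5−6)) = ½·(98/5 − 14 + 392/5) = 42, so the A_1-coordinate is 42/42 = 1.
[A_1PA_3] = ½·(1·(-19/5−(-1)) + (14/5)·(-1−(-8)) + (-8)·(-8−(-19/5))) = ½·(-14/5 + 98/5 + 168/5) = 126/5, so the A_2-coordinate is 3/5.
[A_1A_2P] = ½·(1·(6−(-19/5)) + (-5)·(-19/5−(-8)) + (14/5)·(-8−6)) = ½·(49/5 − 21 − 196/5) = -126/5, so the A_3-coordinate is -3/5.
Check: 1 + 3/5 − 3/5 = 1.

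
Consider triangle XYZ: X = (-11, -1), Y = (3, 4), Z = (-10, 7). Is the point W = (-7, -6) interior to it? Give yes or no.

no

Barycentric coordinates of W: (160/107, 37/107, -90/107).
The three coordinates are positive, positive, negative; a point is interior exactly when all three are positive.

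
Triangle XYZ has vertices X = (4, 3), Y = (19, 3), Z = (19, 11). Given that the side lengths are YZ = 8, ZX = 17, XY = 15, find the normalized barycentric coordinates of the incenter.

(1/5, 17/40, 3/8)

The incenter has barycentric coordinates proportional to the opposite side lengths: (8 : 17 : 15).
Normalizing by 8+17+15 = 40 gives (1/5, 17/40, 3/8).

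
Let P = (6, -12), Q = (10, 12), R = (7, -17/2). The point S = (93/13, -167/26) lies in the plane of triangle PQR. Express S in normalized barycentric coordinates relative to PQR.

(4/13, 2/13, 7/13)

Signed area of the reference triangle: [PQR] = ½·(6·(12−(-17/2)) + 10·(-17/2−(-12)) + 7·(-12−12)) = ½·(123 + 35 − 168) = -5.
[SQR] = ½·((93/13)·(12−(-17/2)) + 10·(-17/2−(-167/26)) + 7·(-167/26−12)) = ½·(3813/26 − 270/13 − 3353/26) = -20/13, so the P-coordinate is (-20/13)/(-5) = 4/13.
[PSR] = ½·(6·(-167/26−(-17/2)) + (93/13)·(-17/2−(-12)) + 7·(-12−(-167/26))) = ½·(162/13 + 651/26 − 1015/26) = -10/13, so the Q-coordinate is 2/13.
[PQS] = ½·(6·(12−(-167/26)) + 10·(-167/26−(-12)) + (93/13)·(-12−12)) = ½·(1437/13 + 725/13 − 2232/13) = -35/13, so the R-coordinate is 7/13.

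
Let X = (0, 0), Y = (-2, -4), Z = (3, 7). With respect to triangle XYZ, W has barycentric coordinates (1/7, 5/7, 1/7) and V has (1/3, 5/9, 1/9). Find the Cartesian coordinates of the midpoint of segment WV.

Barycentric coordinates of the midpoint are the average: (5/21, 40/63, 8/63).
Converting: (5/21)·X + (40/63)·Y + (8/63)·Z = (-8/9, -104/63).

(-8/9, -104/63)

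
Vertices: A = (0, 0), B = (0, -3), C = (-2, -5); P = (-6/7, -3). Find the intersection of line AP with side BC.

(-6/5, -21/5)

Barycentric coordinates of P with respect to ABC: (2/7, 2/7, 3/7).
On side BC the A-coordinate is zero; dropping P's A-weight 2/7 and renormalizing the remaining 2/7 : 3/7 gives weights 2/5, 3/5 on B, C.
Q = (2/5)·(0, -3) + (3/5)·(-2, -5) = (-6/5, -21/5).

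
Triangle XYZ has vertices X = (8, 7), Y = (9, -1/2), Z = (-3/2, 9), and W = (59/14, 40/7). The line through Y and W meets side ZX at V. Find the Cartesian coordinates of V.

(23/10, 41/5)

Barycentric coordinates of W with respect to XYZ: (2/7, 2/7, 3/7).
On side ZX the Y-coordinate is zero; dropping W's Y-weight 2/7 and renormalizing the remaining 3/7 : 2/7 gives weights 3/5, 2/5 on Z, X.
V = (3/5)·(-3/2, 9) + (2/5)·(8, 7) = (23/10, 41/5).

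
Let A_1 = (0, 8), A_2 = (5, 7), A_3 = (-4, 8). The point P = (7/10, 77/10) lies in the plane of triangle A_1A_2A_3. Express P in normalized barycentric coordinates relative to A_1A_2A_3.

(1/2, 3/10, 1/5)

Signed area of the reference triangle: [A_1A_2A_3] = ½·(0·(7−8) + 5·(8−8) + (-4)·(8−7)) = ½·(0 + 0 − 4) = -2.
[PA_2A_3] = ½·((7/10)·(7−8) + 5·(8−(77/10)) + (-4)·(77/10−7)) = ½·(-7/10 + 3/2 − 14/5) = -1, so the A_1-coordinate is (-1)/(-2) = 1/2.
[A_1PA_3] = ½·(0·(77/10−8) + (7/10)·(8−8) + (-4)·(8−(77/10))) = ½·(0 + 0 − 6/5) = -3/5, so the A_2-coordinate is 3/10.
[A_1A_2P] = ½·(0·(7−(77/10)) + 5·(77/10−8) + (7/10)·(8−7)) = ½·(0 − 3/2 + 7/10) = -2/5, so the A_3-coordinate is 1/5.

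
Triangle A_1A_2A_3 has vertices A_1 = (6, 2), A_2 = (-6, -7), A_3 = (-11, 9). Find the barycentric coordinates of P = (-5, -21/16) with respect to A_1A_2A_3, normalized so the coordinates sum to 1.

(3/16, 9/16, 1/4)

Signed area of the reference triangle: [A_1A_2A_3] = ½·(6·(-7−9) + (-6)·(9−2) + (-11)·(2−(-7))) = ½·(-96 − 42 − 99) = -237/2.
[PA_2A_3] = ½·((-5)·(-7−9) + (-6)·(9−(-21/16)) + (-11)·(-21/16−(-7))) = ½·(80 − 495/8 − 1001/16) = -711/32, so the A_1-coordinate is (-711/32)/(-237/2) = 3/16.
[A_1PA_3] = ½·(6·(-21/16−9) + (-5)·(9−2) + (-11)·(2−(-21/16))) = ½·(-495/8 − 35 − 583/16) = -2133/32, so the A_2-coordinate is 9/16.
[A_1A_2P] = ½·(6·(-7−(-21/16)) + (-6)·(-21/16−2) + (-5)·(2−(-7))) = ½·(-273/8 + 159/8 − 45) = -237/8, so the A_3-coordinate is 1/4.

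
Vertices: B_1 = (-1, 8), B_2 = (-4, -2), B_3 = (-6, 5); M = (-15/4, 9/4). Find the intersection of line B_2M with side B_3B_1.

(-7/2, 13/2)

Barycentric coordinates of M with respect to B_1B_2B_3: (1/4, 1/2, 1/4).
On side B_3B_1 the B_2-coordinate is zero; dropping M's B_2-weight 1/2 and renormalizing the remaining 1/4 : 1/4 gives weights 1/2, 1/2 on B_3, B_1.
N = (1/2)·(-6, 5) + (1/2)·(-1, 8) = (-7/2, 13/2).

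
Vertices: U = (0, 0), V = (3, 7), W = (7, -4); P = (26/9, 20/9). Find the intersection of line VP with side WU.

Barycentric coordinates of P with respect to UVW: (1/3, 4/9, 2/9).
On side WU the V-coordinate is zero; dropping P's V-weight 4/9 and renormalizing the remaining 2/9 : 1/3 gives weights 2/5, 3/5 on W, U.
Q = (2/5)·(7, -4) + (3/5)·(0, 0) = (14/5, -8/5).

(14/5, -8/5)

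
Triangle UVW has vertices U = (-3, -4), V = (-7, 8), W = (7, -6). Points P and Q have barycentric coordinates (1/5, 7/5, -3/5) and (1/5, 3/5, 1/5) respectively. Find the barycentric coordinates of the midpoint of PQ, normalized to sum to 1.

Since both coordinate triples sum to 1, the midpoint's barycentrics are the componentwise average.
(1/5+1/5)/2 = 1/5; similarly 1 and -1/5.

(1/5, 1, -1/5)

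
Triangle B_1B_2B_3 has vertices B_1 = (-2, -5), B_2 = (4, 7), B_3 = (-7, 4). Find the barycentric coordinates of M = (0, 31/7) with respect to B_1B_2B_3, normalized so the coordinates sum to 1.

(1/7, 4/7, 2/7)

Signed area of the reference triangle: [B_1B_2B_3] = ½·((-2)·(7−4) + 4·(4−(-5)) + (-7)·(-5−7)) = ½·(-6 + 36 + 84) = 57.
[MB_2B_3] = ½·(0·(7−4) + 4·(4−(31/7)) + (-7)·(31/7−7)) = ½·(0 − 12/7 + 18) = 57/7, so the B_1-coordinate is (57/7)/57 = 1/7.
[B_1MB_3] = ½·((-2)·(31/7−4) + 0·(4−(-5)) + (-7)·(-5−(31/7))) = ½·(-6/7 + 0 + 66) = 228/7, so the B_2-coordinate is 4/7.
[B_1B_2M] = ½·((-2)·(7−(31/7)) + 4·(31/7−(-5)) + 0·(-5−7)) = ½·(-36/7 + 264/7 + 0) = 114/7, so the B_3-coordinate is 2/7.
Check: 1/7 + 4/7 + 2/7 = 1.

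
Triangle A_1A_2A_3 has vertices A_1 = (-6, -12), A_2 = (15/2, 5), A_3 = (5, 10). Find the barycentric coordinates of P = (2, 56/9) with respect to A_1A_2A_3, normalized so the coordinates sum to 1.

(2/9, -2/9, 1)

Signed area of the reference triangle: [A_1A_2A_3] = ½·((-6)·(5−10) + (15/2)·(10−(-12)) + 5·(-12−5)) = ½·(30 + 165 − 85) = 55.
[PA_2A_3] = ½·(2·(5−10) + (15/2)·(10−(56/9)) + 5·(56/9−5)) = ½·(-10 + 85/3 + 55/9) = 110/9, so the A_1-coordinate is (110/9)/55 = 2/9.
[A_1PA_3] = ½·((-6)·(56/9−10) + 2·(10−(-12)) + 5·(-12−(56/9))) = ½·(68/3 + 44 − 820/9) = -110/9, so the A_2-coordinate is -2/9.
[A_1A_2P] = ½·((-6)·(5−(56/9)) + (15/2)·(56/9−(-12)) + 2·(-12−5)) = ½·(22/3 + 410/3 − 34) = 55, so the A_3-coordinate is 1.
Check: 2/9 − 2/9 + 1 = 1.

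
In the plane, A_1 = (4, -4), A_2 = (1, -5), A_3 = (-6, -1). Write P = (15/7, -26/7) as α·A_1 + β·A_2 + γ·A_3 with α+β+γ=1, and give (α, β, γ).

Signed area of the reference triangle: [A_1A_2A_3] = ½·(4·(-5−(-1)) + 1·(-1−(-4)) + (-6)·(-4−(-5))) = ½·(-16 + 3 − 6) = -19/2.
[PA_2A_3] = ½·((15/7)·(-5−(-1)) + 1·(-1−(-26/7)) + (-6)·(-26/7−(-5))) = ½·(-60/7 + 19/7 − 54/7) = -95/14, so the A_1-coordinate is (-95/14)/(-19/2) = 5/7.
[A_1PA_3] = ½·(4·(-26/7−(-1)) + (15/7)·(-1−(-4)) + (-6)·(-4−(-26/7))) = ½·(-76/7 + 45/7 + 12/7) = -19/14, so the A_2-coordinate is 1/7.
[A_1A_2P] = ½·(4·(-5−(-26/7)) + 1·(-26/7−(-4)) + (15/7)·(-4−(-5))) = ½·(-36/7 + 2/7 + 15/7) = -19/14, so the A_3-coordinate is 1/7.
Check: 5/7 + 1/7 + 1/7 = 1.

(5/7, 1/7, 1/7)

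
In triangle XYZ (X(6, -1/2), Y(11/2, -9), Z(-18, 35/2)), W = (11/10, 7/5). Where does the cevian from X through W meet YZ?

(-25/4, 17/4)

Barycentric coordinates of W with respect to XYZ: (3/5, 1/5, 1/5).
On side YZ the X-coordinate is zero; dropping W's X-weight 3/5 and renormalizing the remaining 1/5 : 1/5 gives weights 1/2, 1/2 on Y, Z.
V = (1/2)·(11/2, -9) + (1/2)·(-18, 35/2) = (-25/4, 17/4).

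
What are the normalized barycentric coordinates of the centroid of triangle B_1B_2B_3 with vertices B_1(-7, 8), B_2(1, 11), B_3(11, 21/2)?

(1/3, 1/3, 1/3)

The centroid is the average of the vertices, so each weight is 1/3.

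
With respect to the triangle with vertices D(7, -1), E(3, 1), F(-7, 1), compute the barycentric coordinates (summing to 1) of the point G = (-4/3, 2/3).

(1/6, 1/3, 1/2)

Signed area of the reference triangle: [DEF] = ½·(7·(1−1) + 3·(1−(-1)) + (-7)·(-1−1)) = ½·(0 + 6 + 14) = 10.
[GEF] = ½·((-4/3)·(1−1) + 3·(1−(2/3)) + (-7)·(2/3−1)) = ½·(0 + 1 + 7/3) = 5/3, so the D-coordinate is (5/3)/10 = 1/6.
[DGF] = ½·(7·(2/3−1) + (-4/3)·(1−(-1)) + (-7)·(-1−(2/3))) = ½·(-7/3 − 8/3 + 35/3) = 10/3, so the E-coordinate is 1/3.
[DEG] = ½·(7·(1−(2/3)) + 3·(2/3−(-1)) + (-4/3)·(-1−1)) = ½·(7/3 + 5 + 8/3) = 5, so the F-coordinate is 1/2.
Check: 1/6 + 1/3 + 1/2 = 1.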